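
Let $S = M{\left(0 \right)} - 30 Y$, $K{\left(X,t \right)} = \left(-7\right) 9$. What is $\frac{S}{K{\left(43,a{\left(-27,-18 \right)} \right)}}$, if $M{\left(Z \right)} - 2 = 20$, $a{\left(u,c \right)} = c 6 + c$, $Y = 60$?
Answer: $\frac{254}{9} \approx 28.222$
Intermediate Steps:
$a{\left(u,c \right)} = 7 c$ ($a{\left(u,c \right)} = 6 c + c = 7 c$)
$M{\left(Z \right)} = 22$ ($M{\left(Z \right)} = 2 + 20 = 22$)
$K{\left(X,t \right)} = -63$
$S = -1778$ ($S = 22 - 1800 = -1778$)
$\frac{S}{K{\left(43,a{\left(-27,-18 \right)} \right)}} = - \frac{1778}{-63} = \left(-1778\right) \left(- \frac{1}{63}\right) = \frac{254}{9}$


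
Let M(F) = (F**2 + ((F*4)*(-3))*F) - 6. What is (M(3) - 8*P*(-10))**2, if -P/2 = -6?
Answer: 731025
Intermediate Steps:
P = 12 (P = -2*(-6) = 12)
M(F) = -6 - 11*F**2 (M(F) = (F**2 + ((4*F)*(-3))*F) - 6 = (F**2 + (-12*F)*F) - 6 = (F**2 - 12*F**2) - 6 = -11*F**2 - 6 = -6 - 11*F**2)
(M(3) - 8*P*(-10))**2 = ((-6 - 11*3**2) - 8*12*(-10))**2 = ((-6 - 11*9) - 96*(-10))**2 = ((-6 - 99) + 960)**2 = (-105 + 960)**2 = 855**2 = 731025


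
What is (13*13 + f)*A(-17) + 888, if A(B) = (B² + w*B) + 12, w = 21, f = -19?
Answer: -7512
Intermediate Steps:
A(B) = 12 + B² + 21*B (A(B) = (B² + 21*B) + 12 = 12 + B² + 21*B)
(13*13 + f)*A(-17) + 888 = (13*13 - 19)*(12 + (-17)² + 21*(-17)) + 888 = (169 - 19)*(12 + 289 - 357) + 888 = 150*(-56) + 888 = -8400 + 888 = -7512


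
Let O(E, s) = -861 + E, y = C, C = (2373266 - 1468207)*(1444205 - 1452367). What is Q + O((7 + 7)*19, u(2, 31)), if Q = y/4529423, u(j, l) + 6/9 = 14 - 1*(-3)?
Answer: -10082098243/4529423 ≈ -2225.9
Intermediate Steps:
C = -7387091558 (C = 905059*(-8162) = -7387091558)
y = -7387091558
u(j, l) = 49/3 (u(j, l) = -2/3 + (14 - 1*(-3)) = -2/3 + (14 + 3) = -2/3 + 17 = 49/3)
Q = -7387091558/4529423 ≈ -1630.9
Q + O((7 + 7)*19, u(2, 31)) = -7387091558/4529423 + (-861 + (7 + 7)*19) = -7387091558/4529423 + (-861 + 14*19) = -7387091558/4529423 + (-861 + 266) = -7387091558/4529423 - 595 = -10082098243/4529423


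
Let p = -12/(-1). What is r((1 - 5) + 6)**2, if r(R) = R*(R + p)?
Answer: 784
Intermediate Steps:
p = 12 (p = -12*(-1) = 12)
r(R) = R*(12 + R) (r(R) = R*(R + 12) = R*(12 + R))
r((1 - 5) + 6)**2 = (((1 - 5) + 6)*(12 + ((1 - 5) + 6)))**2 = ((-4 + 6)*(12 + (-4 + 6)))**2 = (2*(12 + 2))**2 = (2*14)**2 = 28**2 = 784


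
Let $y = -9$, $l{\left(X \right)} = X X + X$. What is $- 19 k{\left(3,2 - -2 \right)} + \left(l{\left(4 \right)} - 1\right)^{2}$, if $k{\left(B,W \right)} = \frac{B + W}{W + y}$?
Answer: $\frac{1938}{5} \approx 387.6$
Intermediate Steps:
$l{\left(X \right)} = X + X^{2}$ ($l{\left(X \right)} = X^{2} + X = X + X^{2}$)
$k{\left(B,W \right)} = \frac{B + W}{-9 + W}$ ($k{\left(B,W \right)} = \frac{B + W}{W - 9} = \frac{B + W}{-9 + W}$)
$- 19 k{\left(3,2 - -2 \right)} + \left(l{\left(4 \right)} - 1\right)^{2} = - 19 \frac{3 + \left(2 - -2\right)}{-9 + \left(2 - -2\right)} + \left(4 \left(1 + 4\right) - 1\right)^{2} = - 19 \frac{3 + \left(2 + 2\right)}{-9 + \left(2 + 2\right)} + \left(4 \cdot 5 - 1\right)^{2} = - 19 \frac{3 + 4}{-9 + 4} + \left(20 - 1\right)^{2} = - 19 \frac{1}{-5} \cdot 7 + 19^{2} = - 19 \left(\left(- \frac{1}{5}\right) 7\right) + 361 = \left(-19\right) \left(- \frac{7}{5}\right) + 361 = \frac{133}{5} + 361 = \frac{1938}{5}$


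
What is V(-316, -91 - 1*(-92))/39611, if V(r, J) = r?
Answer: -316/39611 ≈ -0.0079776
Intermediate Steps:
V(-316, -91 - 1*(-92))/39611 = -316/39611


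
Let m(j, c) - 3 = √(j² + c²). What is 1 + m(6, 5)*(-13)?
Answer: -38 - 13*√61 ≈ -139.53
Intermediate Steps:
m(j, c) = 3 + √(c² + j²) (m(j, c) = 3 + √(j² + c²) = 3 + √(c² + j²))
1 + m(6, 5)*(-13) = 1 + (3 + √(5² + 6²))*(-13) = 1 + (3 + √(25 + 36))*(-13) = 1 + (3 + √61)*(-13) = 1 + (-39 - 13*√61) = -38 - 13*√61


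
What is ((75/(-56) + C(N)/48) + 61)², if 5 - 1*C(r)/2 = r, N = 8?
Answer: 2778889/784 ≈ 3544.5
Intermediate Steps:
C(r) = 10 - 2*r
((75/(-56) + C(N)/48) + 61)² = ((75/(-56) + (10 - 2*8)/48) + 61)² = ((75*(-1/56) + (10 - 16)*(1/48)) + 61)² = ((-75/56 - 6*1/48) + 61)² = ((-75/56 - ⅛) + 61)² = (-41/28 + 61)² = (1667/28)² = 2778889/784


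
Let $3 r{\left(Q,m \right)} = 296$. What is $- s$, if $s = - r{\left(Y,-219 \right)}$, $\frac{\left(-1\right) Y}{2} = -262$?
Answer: $\frac{296}{3} \approx 98.667$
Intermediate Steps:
$Y = 524$ ($Y = \left(-2\right) \left(-262\right) = 524$)
$r{\left(Q,m \right)} = \frac{296}{3}$ ($r{\left(Q,m \right)} = \frac{1}{3} \cdot 296 = \frac{296}{3}$)
$s = - \frac{296}{3}$ ($s = \left(-1\right) \frac{296}{3} = - \frac{296}{3} \approx -98.667$)
$- s = \left(-1\right) \left(- \frac{296}{3}\right) = \frac{296}{3}$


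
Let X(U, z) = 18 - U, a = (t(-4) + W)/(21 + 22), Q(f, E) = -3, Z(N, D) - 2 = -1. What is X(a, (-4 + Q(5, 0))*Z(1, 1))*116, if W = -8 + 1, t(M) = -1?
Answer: 90712/43 ≈ 2109.6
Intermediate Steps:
W = -7
Z(N, D) = 1 (Z(N, D) = 2 - 1 = 1)
a = -8/43 (a = (-1 - 7)/(21 + 22) = -8/43 ≈ -0.18605)
X(a, (-4 + Q(5, 0))*Z(1, 1))*116 = (18 - 1*(-8/43))*116 = (18 + 8/43)*116 = (782/43)*116 = 90712/43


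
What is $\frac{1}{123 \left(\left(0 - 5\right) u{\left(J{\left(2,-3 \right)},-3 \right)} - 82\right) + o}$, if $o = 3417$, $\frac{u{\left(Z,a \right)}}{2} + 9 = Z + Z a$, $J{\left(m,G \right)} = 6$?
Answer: $\frac{1}{19161} \approx 5.2189 \cdot 10^{-5}$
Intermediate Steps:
$u{\left(Z,a \right)} = -18 + 2 Z + 2 Z a$ ($u{\left(Z,a \right)} = -18 + 2 \left(Z + Z a\right) = -18 + \left(2 Z + 2 Z a\right) = -18 + 2 Z + 2 Z a$)
$\frac{1}{123 \left(\left(0 - 5\right) u{\left(J{\left(2,-3 \right)},-3 \right)} - 82\right) + o} = \frac{1}{123 \left(\left(0 - 5\right) \left(-18 + 2 \cdot 6 + 2 \cdot 6 \left(-3\right)\right) - 82\right) + 3417} = \frac{1}{123 \left(- 5 \left(-18 + 12 - 36\right) - 82\right) + 3417} = \frac{1}{123 \left(\left(-5\right) \left(-42\right) - 82\right) + 3417} = \frac{1}{123 \left(210 - 82\right) + 3417} = \frac{1}{123 \cdot 128 + 3417} = \frac{1}{15744 + 3417} = \frac{1}{19161}$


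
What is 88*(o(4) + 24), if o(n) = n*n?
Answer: 3520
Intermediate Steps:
o(n) = n²
88*(o(4) + 24) = 88*(4² + 24) = 88*(16 + 24) = 88*40 = 3520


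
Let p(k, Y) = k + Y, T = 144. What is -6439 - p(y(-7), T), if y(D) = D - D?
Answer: -6583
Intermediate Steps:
y(D) = 0
p(k, Y) = Y + k
-6439 - p(y(-7), T) = -6439 - (144 + 0) = -6439 - 1*144 = -6439 - 144 = -6583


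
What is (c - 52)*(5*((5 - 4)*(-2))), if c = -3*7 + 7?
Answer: 660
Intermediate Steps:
c = -14 (c = -21 + 7 = -14)
(c - 52)*(5*((5 - 4)*(-2))) = (-14 - 52)*(5*((5 - 4)*(-2))) = -330*1*(-2) = -330*(-2) = -66*(-10) = 660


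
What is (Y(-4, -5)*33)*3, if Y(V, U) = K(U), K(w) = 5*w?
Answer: -2475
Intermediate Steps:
Y(V, U) = 5*U
(Y(-4, -5)*33)*3 = ((5*(-5))*33)*3 = -25*33*3 = -825*3 = -2475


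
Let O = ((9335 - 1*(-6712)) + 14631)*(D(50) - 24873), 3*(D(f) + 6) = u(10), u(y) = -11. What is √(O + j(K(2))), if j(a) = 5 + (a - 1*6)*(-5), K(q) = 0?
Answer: I*√763350413 ≈ 27629.0*I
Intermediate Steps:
D(f) = -29/3 (D(f) = -6 + (⅓)*(-11) = -6 - 11/3 = -29/3)
j(a) = 35 - 5*a (j(a) = 5 + (a - 6)*(-5) = 5 + (-6 + a)*(-5) = 5 + (30 - 5*a) = 35 - 5*a)
O = -763350448 (O = ((9335 - 1*(-6712)) + 14631)*(-29/3 - 24873) = ((9335 + 6712) + 14631)*(-74648/3) = (16047 + 14631)*(-74648/3) = 30678*(-74648/3) = -763350448)
√(O + j(K(2))) = √(-763350448 + (35 - 5*0)) = √(-763350448 + (35 + 0)) = √(-763350448 + 35) = √(-763350413) = I*√763350413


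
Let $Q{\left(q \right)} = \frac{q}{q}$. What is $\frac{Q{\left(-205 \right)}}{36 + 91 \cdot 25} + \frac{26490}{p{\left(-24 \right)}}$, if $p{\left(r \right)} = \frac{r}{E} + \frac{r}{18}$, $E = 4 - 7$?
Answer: $\frac{18365519}{4622} \approx 3973.5$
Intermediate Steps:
$E = -3$
$Q{\left(q \right)} = 1$
$p{\left(r \right)} = - \frac{5 r}{18}$ ($p{\left(r \right)} = \frac{r}{-3} + \frac{r}{18} = r \left(- \frac{1}{3}\right) + r \frac{1}{18} = - \frac{r}{3} + \frac{r}{18} = - \frac{5 r}{18}$)
$\frac{Q{\left(-205 \right)}}{36 + 91 \cdot 25} + \frac{26490}{p{\left(-24 \right)}} = 1 \frac{1}{36 + 91 \cdot 25} + \frac{26490}{\left(- \frac{5}{18}\right) \left(-24\right)} = 1 \frac{1}{36 + 2275} + \frac{26490}{\frac{20}{3}} = 1 \cdot \frac{1}{2311} + 26490 \cdot \frac{3}{20} = 1 \cdot \frac{1}{2311} + \frac{7947}{2} = \frac{1}{2311} + \frac{7947}{2} = \frac{18365519}{4622}$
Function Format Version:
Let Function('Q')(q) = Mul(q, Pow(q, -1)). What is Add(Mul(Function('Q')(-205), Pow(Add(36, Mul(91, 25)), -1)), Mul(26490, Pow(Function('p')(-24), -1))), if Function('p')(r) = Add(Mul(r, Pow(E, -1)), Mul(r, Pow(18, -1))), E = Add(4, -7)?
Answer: Rational(18365519, 4622) ≈ 3973.5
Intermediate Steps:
E = -3
Function('Q')(q) = 1
Function('p')(r) = Mul(Rational(-5, 18), r) (Function('p')(r) = Add(Mul(r, Pow(-3, -1)), Mul(r, Pow(18, -1))) = Add(Mul(r, Rational(-1, 3)), Mul(r, Rational(1, 18))) = Add(Mul(Rational(-1, 3), r), Mul(Rational(1, 18), r)) = Mul(Rational(-5, 18), r))
Add(Mul(Function('Q')(-205), Pow(Add(36, Mul(91, 25)), -1)), Mul(26490, Pow(Function('p')(-24), -1))) = Add(Mul(1, Pow(Add(36, Mul(91, 25)), -1)), Mul(26490, Pow(Mul(Rational(-5, 18), -24), -1))) = Add(Mul(1, Pow(Add(36, 2275), -1)), Mul(26490, Pow(Rational(20, 3), -1))) = Add(Mul(1, Pow(2311, -1)), Mul(26490, Rational(3, 20))) = Add(Mul(1, Rational(1, 2311)), Rational(7947, 2)) = Add(Rational(1, 2311), Rational(7947, 2)) = Rational(18365519, 4622)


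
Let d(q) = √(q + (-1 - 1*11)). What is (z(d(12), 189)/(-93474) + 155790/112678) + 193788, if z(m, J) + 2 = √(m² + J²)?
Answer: 1020539776588405/5266231686 ≈ 1.9379e+5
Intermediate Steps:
d(q) = √(-12 + q) (d(q) = √(q + (-1 - 11)) = √(q - 12) = √(-12 + q))
z(m, J) = -2 + √(J² + m²) (z(m, J) = -2 + √(m² + J²) = -2 + √(J² + m²))
(z(d(12), 189)/(-93474) + 155790/112678) + 193788 = ((-2 + √(189² + (√(-12 + 12))²))/(-93474) + 155790/112678) + 193788 = ((-2 + √(35721 + (√0)²))*(-1/93474) + 155790*(1/112678)) + 193788 = ((-2 + √(35721 + 0²))*(-1/93474) + 77895/56339) + 193788 = ((-2 + √(35721 + 0))*(-1/93474) + 77895/56339) + 193788 = ((-2 + √35721)*(-1/93474) + 77895/56339) + 193788 = ((-2 + 189)*(-1/93474) + 77895/56339) + 193788 = (187*(-1/93474) + 77895/56339) + 193788 = (-187/93474 + 77895/56339) + 193788 = 7270621837/5266231686 + 193788 = 1020539776588405/5266231686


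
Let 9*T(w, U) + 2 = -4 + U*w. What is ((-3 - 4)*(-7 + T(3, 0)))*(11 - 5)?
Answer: 322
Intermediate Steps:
T(w, U) = -⅔ + U*w/9 (T(w, U) = -2/9 + (-4 + U*w)/9 = -2/9 + (-4/9 + U*w/9) = -⅔ + U*w/9)
((-3 - 4)*(-7 + T(3, 0)))*(11 - 5) = ((-3 - 4)*(-7 + (-⅔ + (⅑)*0*3)))*(11 - 5) = -7*(-7 + (-⅔ + 0))*6 = -7*(-7 - ⅔)*6 = -7*(-23/3)*6 = (161/3)*6 = 322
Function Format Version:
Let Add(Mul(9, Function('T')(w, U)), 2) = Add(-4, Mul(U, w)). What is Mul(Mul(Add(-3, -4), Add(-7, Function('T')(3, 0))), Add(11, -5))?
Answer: 322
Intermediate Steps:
Function('T')(w, U) = Add(Rational(-2, 3), Mul(Rational(1, 9), U, w)) (Function('T')(w, U) = Add(Rational(-2, 9), Mul(Rational(1, 9), Add(-4, Mul(U, w)))) = Add(Rational(-2, 9), Add(Rational(-4, 9), Mul(Rational(1, 9), U, w))) = Add(Rational(-2, 3), Mul(Rational(1, 9), U, w)))
Mul(Mul(Add(-3, -4), Add(-7, Function('T')(3, 0))), Add(11, -5)) = Mul(Mul(Add(-3, -4), Add(-7, Add(Rational(-2, 3), Mul(Rational(1, 9), 0, 3)))), Add(11, -5)) = Mul(Mul(-7, Add(-7, Add(Rational(-2, 3), 0))), 6) = Mul(Mul(-7, Add(-7, Rational(-2, 3))), 6) = Mul(Mul(-7, Rational(-23, 3)), 6) = Mul(Rational(161, 3), 6) = 322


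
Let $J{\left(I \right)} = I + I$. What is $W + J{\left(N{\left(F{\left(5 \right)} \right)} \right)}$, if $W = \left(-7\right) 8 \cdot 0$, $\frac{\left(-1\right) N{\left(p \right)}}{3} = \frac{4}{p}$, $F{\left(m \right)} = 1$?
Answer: $-24$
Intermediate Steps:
$N{\left(p \right)} = - \frac{12}{p}$ ($N{\left(p \right)} = - 3 \frac{4}{p} = - \frac{12}{p}$)
$W = 0$ ($W = \left(-56\right) 0 = 0$)
$J{\left(I \right)} = 2 I$
$W + J{\left(N{\left(F{\left(5 \right)} \right)} \right)} = 0 + 2 \left(- \frac{12}{1}\right) = 0 + 2 \left(\left(-12\right) 1\right) = 0 + 2 \left(-12\right) = 0 - 24 = -24$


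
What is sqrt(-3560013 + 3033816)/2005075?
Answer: I*sqrt(526197)/2005075 ≈ 0.00036178*I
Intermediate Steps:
sqrt(-3560013 + 3033816)/2005075 = sqrt(-526197)*(1/2005075) = (I*sqrt(526197))*(1/2005075) = I*sqrt(526197)/2005075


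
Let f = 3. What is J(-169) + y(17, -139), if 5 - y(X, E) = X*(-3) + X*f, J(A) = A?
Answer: -164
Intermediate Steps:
y(X, E) = 5 (y(X, E) = 5 - (X*(-3) + X*3) = 5 - (-3*X + 3*X) = 5 - 1*0 = 5 + 0 = 5)
J(-169) + y(17, -139) = -169 + 5 = -164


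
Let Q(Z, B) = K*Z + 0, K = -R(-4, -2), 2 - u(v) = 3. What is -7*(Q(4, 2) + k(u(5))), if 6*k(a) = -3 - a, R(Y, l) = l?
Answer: -161/3 ≈ -53.667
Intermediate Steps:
u(v) = -1 (u(v) = 2 - 1*3 = 2 - 3 = -1)
K = 2 (K = -1*(-2) = 2)
Q(Z, B) = 2*Z (Q(Z, B) = 2*Z + 0 = 2*Z)
k(a) = -½ - a/6 (k(a) = (-3 - a)/6 = -½ - a/6)
-7*(Q(4, 2) + k(u(5))) = -7*(2*4 + (-½ - ⅙*(-1))) = -7*(8 + (-½ + ⅙)) = -7*(8 - ⅓) = -7*23/3 = -161/3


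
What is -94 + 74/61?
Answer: -5660/61 ≈ -92.787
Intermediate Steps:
-94 + 74/61 = -5660/61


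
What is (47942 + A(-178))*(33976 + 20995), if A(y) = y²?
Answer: 4377120846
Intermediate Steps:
(47942 + A(-178))*(33976 + 20995) = (47942 + (-178)²)*(33976 + 20995) = (47942 + 31684)*54971 = 79626*54971 = 4377120846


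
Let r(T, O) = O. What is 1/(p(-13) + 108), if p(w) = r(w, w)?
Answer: 1/95 ≈ 0.010526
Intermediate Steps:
p(w) = w
1/(p(-13) + 108) = 1/(-13 + 108) = 1/95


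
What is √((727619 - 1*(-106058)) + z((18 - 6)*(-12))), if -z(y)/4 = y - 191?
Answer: √835017 ≈ 913.79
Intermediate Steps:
z(y) = 764 - 4*y (z(y) = -4*(y - 191) = -4*(-191 + y) = 764 - 4*y)
√((727619 - 1*(-106058)) + z((18 - 6)*(-12))) = √((727619 - 1*(-106058)) + (764 - 4*(18 - 6)*(-12))) = √((727619 + 106058) + (764 - 48*(-12))) = √(833677 + (764 - 4*(-144))) = √(833677 + (764 + 576)) = √(833677 + 1340) = √835017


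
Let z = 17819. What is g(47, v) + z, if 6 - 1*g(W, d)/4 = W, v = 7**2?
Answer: 17655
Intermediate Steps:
v = 49
g(W, d) = 24 - 4*W
g(47, v) + z = (24 - 4*47) + 17819 = (24 - 188) + 17819 = -164 + 17819 = 17655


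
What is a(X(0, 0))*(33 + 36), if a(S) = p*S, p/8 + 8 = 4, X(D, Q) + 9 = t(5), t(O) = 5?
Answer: 8832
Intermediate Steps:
X(D, Q) = -4 (X(D, Q) = -9 + 5 = -4)
p = -32 (p = -64 + 8*4 = -64 + 32 = -32)
a(S) = -32*S
a(X(0, 0))*(33 + 36) = (-32*(-4))*(33 + 36) = 128*69 = 8832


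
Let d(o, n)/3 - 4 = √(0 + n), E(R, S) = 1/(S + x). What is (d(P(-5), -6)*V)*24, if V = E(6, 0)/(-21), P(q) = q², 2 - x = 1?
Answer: -96/7 - 24*I*√6/7 ≈ -13.714 - 8.3983*I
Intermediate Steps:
x = 1 (x = 2 - 1*1 = 2 - 1 = 1)
E(R, S) = 1/(1 + S) (E(R, S) = 1/(S + 1) = 1/(1 + S))
d(o, n) = 12 + 3*√n (d(o, n) = 12 + 3*√(0 + n) = 12 + 3*√n)
V = -1/21 (V = 1/((1 + 0)*(-21)) = -1/21/1 = 1*(-1/21) = -1/21 ≈ -0.047619)
(d(P(-5), -6)*V)*24 = ((12 + 3*√(-6))*(-1/21))*24 = ((12 + 3*(I*√6))*(-1/21))*24 = ((12 + 3*I*√6)*(-1/21))*24 = (-4/7 - I*√6/7)*24 = -96/7 - 24*I*√6/7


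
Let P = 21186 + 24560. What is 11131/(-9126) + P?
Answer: 417466865/9126 ≈ 45745.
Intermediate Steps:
P = 45746
11131/(-9126) + P = 11131/(-9126) + 45746 = 11131*(-1/9126) + 45746 = -11131/9126 + 45746 = 417466865/9126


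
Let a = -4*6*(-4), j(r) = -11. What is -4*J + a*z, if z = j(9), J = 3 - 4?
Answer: -1052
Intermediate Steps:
J = -1
a = 96 (a = -24*(-4) = 96)
z = -11
-4*J + a*z = -4*(-1) + 96*(-11) = 4 - 1056 = -1052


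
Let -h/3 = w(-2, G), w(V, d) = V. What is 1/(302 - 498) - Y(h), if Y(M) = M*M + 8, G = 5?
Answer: -8625/196 ≈ -44.005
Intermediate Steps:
h = 6 (h = -3*(-2) = 6)
Y(M) = 8 + M² (Y(M) = M² + 8 = 8 + M²)
1/(302 - 498) - Y(h) = 1/(302 - 498) - (8 + 6²) = 1/(-196) - (8 + 36) = -1/196 - 1*44 = -1/196 - 44 = -8625/196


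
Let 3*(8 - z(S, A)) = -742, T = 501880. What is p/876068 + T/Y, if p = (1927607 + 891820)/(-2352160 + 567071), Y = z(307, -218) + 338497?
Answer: 2354606326549868541/1589283011505795364 ≈ 1.4816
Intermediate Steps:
z(S, A) = 766/3 (z(S, A) = 8 - ⅓*(-742) = 8 + 742/3 = 766/3)
Y = 1016257/3 (Y = 766/3 + 338497 = 1016257/3 ≈ 3.3875e+5)
p = -2819427/1785089 (p = 2819427/(-1785089) = 2819427*(-1/1785089) = -2819427/1785089 ≈ -1.5794)
p/876068 + T/Y = -2819427/1785089/876068 + 501880/(1016257/3) = -2819427/1785089*1/876068 + 501880*(3/1016257) = -2819427/1563859350052 + 1505640/1016257 = 2354606326549868541/1589283011505795364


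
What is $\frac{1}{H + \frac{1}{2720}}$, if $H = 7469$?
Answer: $\frac{2720}{20315681} \approx 0.00013389$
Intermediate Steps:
$\frac{1}{H + \frac{1}{2720}} = \frac{1}{7469 + \frac{1}{2720}} = \frac{1}{\frac{20315681}{2720}} = \frac{2720}{20315681}$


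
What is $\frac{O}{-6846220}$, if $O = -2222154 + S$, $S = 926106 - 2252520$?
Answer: $\frac{887142}{1711555} \approx 0.51832$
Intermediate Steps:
$S = -1326414$
$O = -3548568$ ($O = -2222154 - 1326414 = -3548568$)
$\frac{O}{-6846220} = - \frac{3548568}{-6846220} = \left(-3548568\right) \left(- \frac{1}{6846220}\right) = \frac{887142}{1711555}$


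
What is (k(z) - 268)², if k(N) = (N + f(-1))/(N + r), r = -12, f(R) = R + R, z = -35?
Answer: 157728481/2209 ≈ 71403.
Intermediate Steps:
f(R) = 2*R
k(N) = (-2 + N)/(-12 + N) (k(N) = (N + 2*(-1))/(N - 12) = (N - 2)/(-12 + N) = (-2 + N)/(-12 + N))
(k(z) - 268)² = ((-2 - 35)/(-12 - 35) - 268)² = (-37/(-47) - 268)² = (-1/47*(-37) - 268)² = (37/47 - 268)² = (-12559/47)² = 157728481/2209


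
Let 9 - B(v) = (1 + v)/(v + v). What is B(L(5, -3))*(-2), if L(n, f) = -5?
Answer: -86/5 ≈ -17.200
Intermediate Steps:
B(v) = 9 - (1 + v)/(2*v) (B(v) = 9 - (1 + v)/(v + v) = 9 - (1 + v)/(2*v))
B(L(5, -3))*(-2) = ((1/2)*(-1 + 17*(-5))/(-5))*(-2) = ((1/2)*(-1/5)*(-1 - 85))*(-2) = ((1/2)*(-1/5)*(-86))*(-2) = (43/5)*(-2) = -86/5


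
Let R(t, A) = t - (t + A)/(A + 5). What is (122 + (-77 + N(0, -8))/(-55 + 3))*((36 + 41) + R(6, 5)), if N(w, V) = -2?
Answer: 404649/40 ≈ 10116.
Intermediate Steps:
R(t, A) = t - (A + t)/(5 + A)
(122 + (-77 + N(0, -8))/(-55 + 3))*((36 + 41) + R(6, 5)) = (122 + (-77 - 2)/(-55 + 3))*((36 + 41) + (-1*5 + 4*6 + 5*6)/(5 + 5)) = (122 - 79/(-52))*(77 + (-5 + 24 + 30)/10) = (122 - 79*(-1/52))*(77 + (⅒)*49) = (122 + 79/52)*(77 + 49/10) = (6423/52)*(819/10) = 404649/40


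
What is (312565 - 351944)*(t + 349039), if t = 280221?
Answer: -24779629540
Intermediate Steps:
(312565 - 351944)*(t + 349039) = (312565 - 351944)*(280221 + 349039) = -39379*629260 = -24779629540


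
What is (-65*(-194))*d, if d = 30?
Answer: 378300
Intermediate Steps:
(-65*(-194))*d = -65*(-194)*30 = 12610*30 = 378300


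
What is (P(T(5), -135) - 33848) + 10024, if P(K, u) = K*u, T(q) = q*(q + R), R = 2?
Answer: -28549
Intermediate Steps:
T(q) = q*(2 + q) (T(q) = q*(q + 2) = q*(2 + q))
(P(T(5), -135) - 33848) + 10024 = ((5*(2 + 5))*(-135) - 33848) + 10024 = ((5*7)*(-135) - 33848) + 10024 = (35*(-135) - 33848) + 10024 = (-4725 - 33848) + 10024 = -38573 + 10024 = -28549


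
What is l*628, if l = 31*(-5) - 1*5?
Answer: -100480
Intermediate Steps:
l = -160 (l = -155 - 5 = -160)
l*628 = -160*628 = -100480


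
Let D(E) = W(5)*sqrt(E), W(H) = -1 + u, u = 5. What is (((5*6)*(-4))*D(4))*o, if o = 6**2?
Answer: -34560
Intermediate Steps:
o = 36
W(H) = 4 (W(H) = -1 + 5 = 4)
D(E) = 4*sqrt(E)
(((5*6)*(-4))*D(4))*o = (((5*6)*(-4))*(4*sqrt(4)))*36 = ((30*(-4))*(4*2))*36 = -120*8*36 = -960*36 = -34560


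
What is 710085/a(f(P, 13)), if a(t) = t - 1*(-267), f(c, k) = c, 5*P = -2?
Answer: 3550425/1333 ≈ 2663.5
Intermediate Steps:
P = -2/5 (P = (1/5)*(-2) = -2/5 ≈ -0.40000)
a(t) = 267 + t (a(t) = t + 267 = 267 + t)
710085/a(f(P, 13)) = 710085/(267 - 2/5) = 710085/(1333/5) = 710085*(5/1333) = 3550425/1333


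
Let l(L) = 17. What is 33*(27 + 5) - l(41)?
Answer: 1039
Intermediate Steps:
33*(27 + 5) - l(41) = 33*(27 + 5) - 1*17 = 33*32 - 17 = 1056 - 17 = 1039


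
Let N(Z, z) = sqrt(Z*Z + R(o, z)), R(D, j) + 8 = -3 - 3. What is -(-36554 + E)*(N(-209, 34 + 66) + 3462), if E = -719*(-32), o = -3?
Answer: 46896252 + 13546*sqrt(43667) ≈ 4.9727e+7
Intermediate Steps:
R(D, j) = -14 (R(D, j) = -8 + (-3 - 3) = -8 - 6 = -14)
E = 23008
N(Z, z) = sqrt(-14 + Z**2) (N(Z, z) = sqrt(Z*Z - 14) = sqrt(Z**2 - 14) = sqrt(-14 + Z**2))
-(-36554 + E)*(N(-209, 34 + 66) + 3462) = -(-36554 + 23008)*(sqrt(-14 + (-209)**2) + 3462) = -(-13546)*(sqrt(-14 + 43681) + 3462) = -(-13546)*(sqrt(43667) + 3462) = -(-13546)*(3462 + sqrt(43667)) = -(-46896252 - 13546*sqrt(43667)) = 46896252 + 13546*sqrt(43667)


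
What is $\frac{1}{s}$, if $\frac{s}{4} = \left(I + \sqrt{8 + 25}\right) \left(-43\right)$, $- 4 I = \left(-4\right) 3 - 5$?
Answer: $\frac{17}{10277} - \frac{4 \sqrt{33}}{10277} \approx -0.00058171$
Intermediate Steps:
$I = \frac{17}{4}$ ($I = - \frac{\left(-4\right) 3 - 5}{4} = - \frac{-12 - 5}{4} = \left(- \frac{1}{4}\right) \left(-17\right) = \frac{17}{4} \approx 4.25$)
$s = -731 - 172 \sqrt{33}$ ($s = 4 \left(\frac{17}{4} + \sqrt{8 + 25}\right) \left(-43\right) = 4 \left(\frac{17}{4} + \sqrt{33}\right) \left(-43\right) = 4 \left(- \frac{731}{4} - 43 \sqrt{33}\right) = -731 - 172 \sqrt{33} \approx -1719.1$)
$\frac{1}{s} = \frac{1}{-731 - 172 \sqrt{33}}$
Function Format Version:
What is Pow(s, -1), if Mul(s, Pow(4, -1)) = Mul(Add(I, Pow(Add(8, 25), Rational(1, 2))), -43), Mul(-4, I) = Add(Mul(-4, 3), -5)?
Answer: Add(Rational(17, 10277), Mul(Rational(-4, 10277), Pow(33, Rational(1, 2)))) ≈ -0.00058171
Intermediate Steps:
I = Rational(17, 4) (I = Mul(Rational(-1, 4), Add(Mul(-4, 3), -5)) = Mul(Rational(-1, 4), Add(-12, -5)) = Mul(Rational(-1, 4), -17) = Rational(17, 4) ≈ 4.2500)
s = Add(-731, Mul(-172, Pow(33, Rational(1, 2)))) (s = Mul(4, Mul(Add(Rational(17, 4), Pow(Add(8, 25), Rational(1, 2))), -43)) = Mul(4, Mul(Add(Rational(17, 4), Pow(33, Rational(1, 2))), -43)) = Mul(4, Add(Rational(-731, 4), Mul(-43, Pow(33, Rational(1, 2))))) = Add(-731, Mul(-172, Pow(33, Rational(1, 2)))) ≈ -1719.1)
Pow(s, -1) = Pow(Add(-731, Mul(-172, Pow(33, Rational(1, 2)))), -1)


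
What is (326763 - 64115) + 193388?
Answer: 456036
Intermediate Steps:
(326763 - 64115) + 193388 = 262648 + 193388 = 456036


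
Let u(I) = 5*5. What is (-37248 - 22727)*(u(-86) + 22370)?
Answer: -1343140125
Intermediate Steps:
u(I) = 25
(-37248 - 22727)*(u(-86) + 22370) = (-37248 - 22727)*(25 + 22370) = -59975*22395 = -1343140125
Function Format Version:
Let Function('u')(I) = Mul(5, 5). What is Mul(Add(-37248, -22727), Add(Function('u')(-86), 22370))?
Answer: -1343140125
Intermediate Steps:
Function('u')(I) = 25
Mul(Add(-37248, -22727), Add(Function('u')(-86), 22370)) = Mul(Add(-37248, -22727), Add(25, 22370)) = Mul(-59975, 22395) = -1343140125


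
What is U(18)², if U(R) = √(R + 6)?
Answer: 24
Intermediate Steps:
U(R) = √(6 + R)
U(18)² = (√(6 + 18))² = (√24)² = (2*√6)² = 24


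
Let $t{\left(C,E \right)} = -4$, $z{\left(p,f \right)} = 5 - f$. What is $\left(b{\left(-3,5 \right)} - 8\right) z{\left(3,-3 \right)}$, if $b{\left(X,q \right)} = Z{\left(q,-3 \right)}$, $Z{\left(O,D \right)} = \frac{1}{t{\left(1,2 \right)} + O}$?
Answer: $-56$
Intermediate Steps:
$Z{\left(O,D \right)} = \frac{1}{-4 + O}$
$b{\left(X,q \right)} = \frac{1}{-4 + q}$
$\left(b{\left(-3,5 \right)} - 8\right) z{\left(3,-3 \right)} = \left(\frac{1}{-4 + 5} - 8\right) \left(5 - -3\right) = \left(1^{-1} - 8\right) \left(5 + 3\right) = \left(1 - 8\right) 8 = \left(-7\right) 8 = -56$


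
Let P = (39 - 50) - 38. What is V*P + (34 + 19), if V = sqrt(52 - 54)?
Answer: 53 - 49*I*sqrt(2) ≈ 53.0 - 69.297*I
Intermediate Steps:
V = I*sqrt(2) (V = sqrt(-2) = I*sqrt(2) ≈ 1.4142*I)
P = -49 (P = -11 - 38 = -49)
V*P + (34 + 19) = (I*sqrt(2))*(-49) + (34 + 19) = -49*I*sqrt(2) + 53 = 53 - 49*I*sqrt(2)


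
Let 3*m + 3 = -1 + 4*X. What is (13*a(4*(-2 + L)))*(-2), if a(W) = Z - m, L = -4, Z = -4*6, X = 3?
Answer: 2080/3 ≈ 693.33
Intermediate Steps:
Z = -24
m = 8/3 (m = -1 + (-1 + 4*3)/3 = -1 + (-1 + 12)/3 = -1 + (⅓)*11 = -1 + 11/3 = 8/3 ≈ 2.6667)
a(W) = -80/3 (a(W) = -24 - 1*8/3 = -24 - 8/3 = -80/3)
(13*a(4*(-2 + L)))*(-2) = (13*(-80/3))*(-2) = -1040/3*(-2) = 2080/3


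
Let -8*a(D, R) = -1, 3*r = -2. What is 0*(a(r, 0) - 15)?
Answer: 0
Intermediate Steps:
r = -⅔ (r = (⅓)*(-2) = -⅔ ≈ -0.66667)
a(D, R) = ⅛ (a(D, R) = -⅛*(-1) = ⅛)
0*(a(r, 0) - 15) = 0*(⅛ - 15) = 0*(-119/8) = 0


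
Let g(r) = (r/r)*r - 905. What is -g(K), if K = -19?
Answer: 924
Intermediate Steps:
g(r) = -905 + r (g(r) = 1*r - 905 = r - 905 = -905 + r)
-g(K) = -(-905 - 19) = -1*(-924) = 924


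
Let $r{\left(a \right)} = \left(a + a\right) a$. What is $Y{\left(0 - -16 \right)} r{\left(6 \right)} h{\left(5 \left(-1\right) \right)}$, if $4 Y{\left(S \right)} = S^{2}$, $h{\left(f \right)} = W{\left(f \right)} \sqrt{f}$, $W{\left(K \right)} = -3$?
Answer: $- 13824 i \sqrt{5} \approx - 30911.0 i$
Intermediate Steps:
$r{\left(a \right)} = 2 a^{2}$ ($r{\left(a \right)} = 2 a a = 2 a^{2}$)
$h{\left(f \right)} = - 3 \sqrt{f}$
$Y{\left(S \right)} = \frac{S^{2}}{4}$
$Y{\left(0 - -16 \right)} r{\left(6 \right)} h{\left(5 \left(-1\right) \right)} = \frac{\left(0 - -16\right)^{2}}{4} \cdot 2 \cdot 6^{2} \left(- 3 \sqrt{5 \left(-1\right)}\right) = \frac{\left(0 + 16\right)^{2}}{4} \cdot 2 \cdot 36 \left(- 3 \sqrt{-5}\right) = \frac{16^{2}}{4} \cdot 72 \left(- 3 i \sqrt{5}\right) = \frac{1}{4} \cdot 256 \cdot 72 \left(- 3 i \sqrt{5}\right) = 64 \cdot 72 \left(- 3 i \sqrt{5}\right) = 4608 \left(- 3 i \sqrt{5}\right) = - 13824 i \sqrt{5}$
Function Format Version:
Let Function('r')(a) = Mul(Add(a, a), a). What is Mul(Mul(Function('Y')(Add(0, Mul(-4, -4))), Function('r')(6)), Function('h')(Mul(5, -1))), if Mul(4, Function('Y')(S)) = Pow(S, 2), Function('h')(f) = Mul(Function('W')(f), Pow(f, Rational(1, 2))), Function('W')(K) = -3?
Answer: Mul(-13824, I, Pow(5, Rational(1, 2))) ≈ Mul(-30911., I)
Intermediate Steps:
Function('r')(a) = Mul(2, Pow(a, 2)) (Function('r')(a) = Mul(Mul(2, a), a) = Mul(2, Pow(a, 2)))
Function('h')(f) = Mul(-3, Pow(f, Rational(1, 2)))
Function('Y')(S) = Mul(Rational(1, 4), Pow(S, 2))
Mul(Mul(Function('Y')(Add(0, Mul(-4, -4))), Function('r')(6)), Function('h')(Mul(5, -1))) = Mul(Mul(Mul(Rational(1, 4), Pow(Add(0, Mul(-4, -4)), 2)), Mul(2, Pow(6, 2))), Mul(-3, Pow(Mul(5, -1), Rational(1, 2)))) = Mul(Mul(Mul(Rational(1, 4), Pow(Add(0, 16), 2)), Mul(2, 36)), Mul(-3, Pow(-5, Rational(1, 2)))) = Mul(Mul(Mul(Rational(1, 4), Pow(16, 2)), 72), Mul(-3, Mul(I, Pow(5, Rational(1, 2))))) = Mul(Mul(Mul(Rational(1, 4), 256), 72), Mul(-3, I, Pow(5, Rational(1, 2)))) = Mul(Mul(64, 72), Mul(-3, I, Pow(5, Rational(1, 2)))) = Mul(4608, Mul(-3, I, Pow(5, Rational(1, 2)))) = Mul(-13824, I, Pow(5, Rational(1, 2)))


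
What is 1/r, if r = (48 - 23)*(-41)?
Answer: -1/1025 ≈ -0.00097561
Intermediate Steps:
r = -1025 (r = 25*(-41) = -1025)
1/r = 1/(-1025) = -1/1025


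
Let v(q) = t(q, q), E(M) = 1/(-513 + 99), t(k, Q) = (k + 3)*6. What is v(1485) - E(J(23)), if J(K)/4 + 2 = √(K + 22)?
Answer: 3696193/414 ≈ 8928.0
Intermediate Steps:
J(K) = -8 + 4*√(22 + K) (J(K) = -8 + 4*√(K + 22) = -8 + 4*√(22 + K))
t(k, Q) = 18 + 6*k (t(k, Q) = (3 + k)*6 = 18 + 6*k)
E(M) = -1/414 (E(M) = 1/(-414) = -1/414)
v(q) = 18 + 6*q
v(1485) - E(J(23)) = (18 + 6*1485) - 1*(-1/414) = (18 + 8910) + 1/414 = 8928 + 1/414 = 3696193/414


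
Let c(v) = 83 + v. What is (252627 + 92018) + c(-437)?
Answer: 344291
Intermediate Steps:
(252627 + 92018) + c(-437) = (252627 + 92018) + (83 - 437) = 344645 - 354 = 344291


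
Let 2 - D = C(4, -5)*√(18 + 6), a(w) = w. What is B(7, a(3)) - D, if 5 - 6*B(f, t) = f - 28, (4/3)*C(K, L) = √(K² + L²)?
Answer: 7/3 + 3*√246/2 ≈ 25.860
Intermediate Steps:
C(K, L) = 3*√(K² + L²)/4
B(f, t) = 11/2 - f/6 (B(f, t) = ⅚ - (f - 28)/6 = ⅚ - (-28 + f)/6 = ⅚ + (14/3 - f/6) = 11/2 - f/6)
D = 2 - 3*√246/2 (D = 2 - 3*√(4² + (-5)²)/4*√(18 + 6) = 2 - 3*√(16 + 25)/4*√24 = 2 - 3*√41/4*2*√6 = 2 - 3*√246/2 ≈ -21.527)
B(7, a(3)) - D = (11/2 - ⅙*7) - (2 - 3*√246/2) = (11/2 - 7/6) + (-2 + 3*√246/2) = 13/3 + (-2 + 3*√246/2) = 7/3 + 3*√246/2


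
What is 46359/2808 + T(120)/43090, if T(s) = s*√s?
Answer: 1717/104 + 24*√30/4309 ≈ 16.540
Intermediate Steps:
T(s) = s^(3/2)
46359/2808 + T(120)/43090 = 46359/2808 + 120^(3/2)/43090 = 46359*(1/2808) + (240*√30)*(1/43090) = 1717/104 + 24*√30/4309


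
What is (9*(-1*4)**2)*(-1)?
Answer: -144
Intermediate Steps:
(9*(-1*4)**2)*(-1) = (9*(-4)**2)*(-1) = (9*16)*(-1) = 144*(-1) = -144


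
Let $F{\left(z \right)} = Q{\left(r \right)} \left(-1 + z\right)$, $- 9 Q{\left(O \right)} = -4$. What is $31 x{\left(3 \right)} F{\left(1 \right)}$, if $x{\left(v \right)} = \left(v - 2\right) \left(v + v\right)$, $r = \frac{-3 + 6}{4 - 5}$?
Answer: $0$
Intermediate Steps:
$r = -3$ ($r = \frac{3}{-1} = 3 \left(-1\right) = -3$)
$Q{\left(O \right)} = \frac{4}{9}$ ($Q{\left(O \right)} = \left(- \frac{1}{9}\right) \left(-4\right) = \frac{4}{9}$)
$x{\left(v \right)} = 2 v \left(-2 + v\right)$ ($x{\left(v \right)} = \left(-2 + v\right) 2 v = 2 v \left(-2 + v\right)$)
$F{\left(z \right)} = - \frac{4}{9} + \frac{4 z}{9}$ ($F{\left(z \right)} = \frac{4 \left(-1 + z\right)}{9} = - \frac{4}{9} + \frac{4 z}{9}$)
$31 x{\left(3 \right)} F{\left(1 \right)} = 31 \cdot 2 \cdot 3 \left(-2 + 3\right) \left(- \frac{4}{9} + \frac{4}{9} \cdot 1\right) = 31 \cdot 2 \cdot 3 \cdot 1 \left(- \frac{4}{9} + \frac{4}{9}\right) = 31 \cdot 6 \cdot 0 = 186 \cdot 0 = 0$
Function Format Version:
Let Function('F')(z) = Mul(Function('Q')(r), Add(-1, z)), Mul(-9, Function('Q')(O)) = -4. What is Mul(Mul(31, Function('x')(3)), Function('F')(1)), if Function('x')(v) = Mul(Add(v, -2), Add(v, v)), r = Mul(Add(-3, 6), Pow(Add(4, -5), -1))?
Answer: 0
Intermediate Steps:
r = -3 (r = Mul(3, Pow(-1, -1)) = Mul(3, -1) = -3)
Function('Q')(O) = Rational(4, 9) (Function('Q')(O) = Mul(Rational(-1, 9), -4) = Rational(4, 9))
Function('x')(v) = Mul(2, v, Add(-2, v)) (Function('x')(v) = Mul(Add(-2, v), Mul(2, v)) = Mul(2, v, Add(-2, v)))
Function('F')(z) = Add(Rational(-4, 9), Mul(Rational(4, 9), z)) (Function('F')(z) = Mul(Rational(4, 9), Add(-1, z)) = Add(Rational(-4, 9), Mul(Rational(4, 9), z)))
Mul(Mul(31, Function('x')(3)), Function('F')(1)) = Mul(Mul(31, Mul(2, 3, Add(-2, 3))), Add(Rational(-4, 9), Mul(Rational(4, 9), 1))) = Mul(Mul(31, Mul(2, 3, 1)), Add(Rational(-4, 9), Rational(4, 9))) = Mul(Mul(31, 6), 0) = Mul(186, 0) = 0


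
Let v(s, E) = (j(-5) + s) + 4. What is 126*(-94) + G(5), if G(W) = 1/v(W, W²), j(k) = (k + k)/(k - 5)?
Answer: -118439/10 ≈ -11844.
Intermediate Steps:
j(k) = 2*k/(-5 + k) (j(k) = (2*k)/(-5 + k) = 2*k/(-5 + k))
v(s, E) = 5 + s (v(s, E) = (2*(-5)/(-5 - 5) + s) + 4 = (2*(-5)/(-10) + s) + 4 = (2*(-5)*(-⅒) + s) + 4 = (1 + s) + 4 = 5 + s)
G(W) = 1/(5 + W)
126*(-94) + G(5) = 126*(-94) + 1/(5 + 5) = -11844 + 1/10 = -11844 + ⅒ = -118439/10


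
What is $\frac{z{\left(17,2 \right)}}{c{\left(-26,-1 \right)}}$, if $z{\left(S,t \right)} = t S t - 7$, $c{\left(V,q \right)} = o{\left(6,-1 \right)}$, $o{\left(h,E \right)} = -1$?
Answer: $-61$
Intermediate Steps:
$c{\left(V,q \right)} = -1$
$z{\left(S,t \right)} = -7 + S t^{2}$ ($z{\left(S,t \right)} = S t t - 7 = S t^{2} - 7 = -7 + S t^{2}$)
$\frac{z{\left(17,2 \right)}}{c{\left(-26,-1 \right)}} = \frac{-7 + 17 \cdot 2^{2}}{-1} = \left(-7 + 17 \cdot 4\right) \left(-1\right) = \left(-7 + 68\right) \left(-1\right) = 61 \left(-1\right) = -61$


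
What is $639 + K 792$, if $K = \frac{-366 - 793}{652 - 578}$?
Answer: $- \frac{435321}{37} \approx -11765.0$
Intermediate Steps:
$K = - \frac{1159}{74} \approx -15.662$
$639 + K 792 = 639 - \frac{458964}{37} = - \frac{435321}{37}$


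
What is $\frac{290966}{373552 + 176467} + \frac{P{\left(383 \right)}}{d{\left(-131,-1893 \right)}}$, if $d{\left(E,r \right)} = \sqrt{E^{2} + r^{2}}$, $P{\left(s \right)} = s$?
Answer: $\frac{290966}{550019} + \frac{383 \sqrt{3600610}}{3600610} \approx 0.73085$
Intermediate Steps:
$\frac{290966}{373552 + 176467} + \frac{P{\left(383 \right)}}{d{\left(-131,-1893 \right)}} = \frac{290966}{373552 + 176467} + \frac{383}{\sqrt{\left(-131\right)^{2} + \left(-1893\right)^{2}}} = \frac{290966}{550019} + \frac{383}{\sqrt{17161 + 3583449}} = 290966 \cdot \frac{1}{550019} + \frac{383}{\sqrt{3600610}} = \frac{290966}{550019} + 383 \frac{\sqrt{3600610}}{3600610} = \frac{290966}{550019} + \frac{383 \sqrt{3600610}}{3600610}$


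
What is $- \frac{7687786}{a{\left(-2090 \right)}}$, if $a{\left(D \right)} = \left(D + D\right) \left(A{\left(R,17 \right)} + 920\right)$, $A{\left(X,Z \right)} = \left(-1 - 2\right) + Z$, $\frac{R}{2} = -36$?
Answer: $\frac{3843893}{1952060} \approx 1.9691$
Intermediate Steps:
$R = -72$ ($R = 2 \left(-36\right) = -72$)
$A{\left(X,Z \right)} = -3 + Z$
$a{\left(D \right)} = 1868 D$ ($a{\left(D \right)} = \left(D + D\right) \left(\left(-3 + 17\right) + 920\right) = 2 D \left(14 + 920\right) = 2 D 934 = 1868 D$)
$- \frac{7687786}{a{\left(-2090 \right)}} = - \frac{7687786}{1868 \left(-2090\right)} = - \frac{7687786}{-3904120} = \left(-7687786\right) \left(- \frac{1}{3904120}\right) = \frac{3843893}{1952060}$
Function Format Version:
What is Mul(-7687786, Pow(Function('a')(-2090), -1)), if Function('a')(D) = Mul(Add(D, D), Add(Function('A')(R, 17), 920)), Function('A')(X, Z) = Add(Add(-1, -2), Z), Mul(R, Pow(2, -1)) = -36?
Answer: Rational(3843893, 1952060) ≈ 1.9691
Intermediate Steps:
R = -72 (R = Mul(2, -36) = -72)
Function('A')(X, Z) = Add(-3, Z)
Function('a')(D) = Mul(1868, D) (Function('a')(D) = Mul(Add(D, D), Add(Add(-3, 17), 920)) = Mul(Mul(2, D), Add(14, 920)) = Mul(Mul(2, D), 934) = Mul(1868, D))
Mul(-7687786, Pow(Function('a')(-2090), -1)) = Mul(-7687786, Pow(Mul(1868, -2090), -1)) = Mul(-7687786, Pow(-3904120, -1)) = Mul(-7687786, Rational(-1, 3904120)) = Rational(3843893, 1952060)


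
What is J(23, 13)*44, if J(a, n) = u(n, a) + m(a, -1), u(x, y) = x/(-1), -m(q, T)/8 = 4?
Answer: -1980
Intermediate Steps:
m(q, T) = -32 (m(q, T) = -8*4 = -32)
u(x, y) = -x (u(x, y) = x*(-1) = -x)
J(a, n) = -32 - n (J(a, n) = -n - 32 = -32 - n)
J(23, 13)*44 = (-32 - 1*13)*44 = (-32 - 13)*44 = -45*44 = -1980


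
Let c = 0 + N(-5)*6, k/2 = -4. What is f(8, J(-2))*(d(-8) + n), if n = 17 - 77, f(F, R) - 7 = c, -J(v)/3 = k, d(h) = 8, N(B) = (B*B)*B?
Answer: 38636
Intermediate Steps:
N(B) = B³ (N(B) = B²*B = B³)
k = -8 (k = 2*(-4) = -8)
J(v) = 24 (J(v) = -3*(-8) = 24)
c = -750 (c = 0 + (-5)³*6 = 0 - 125*6 = 0 - 750 = -750)
f(F, R) = -743 (f(F, R) = 7 - 750 = -743)
n = -60
f(8, J(-2))*(d(-8) + n) = -743*(8 - 60) = -743*(-52) = 38636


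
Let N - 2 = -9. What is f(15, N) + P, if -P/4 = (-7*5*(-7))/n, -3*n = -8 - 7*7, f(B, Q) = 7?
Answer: -847/19 ≈ -44.579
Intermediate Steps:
N = -7 (N = 2 - 9 = -7)
n = 19 (n = -(-8 - 7*7)/3 = -(-8 - 49)/3 = -1/3*(-57) = 19)
P = -980/19 (P = -4*-7*5*(-7)/19 = -4*(-35*(-7))/19 = -980/19 ≈ -51.579)
f(15, N) + P = 7 - 980/19 = -847/19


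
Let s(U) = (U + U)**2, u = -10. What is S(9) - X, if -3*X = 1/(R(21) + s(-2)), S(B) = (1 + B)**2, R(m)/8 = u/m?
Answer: 25607/256 ≈ 100.03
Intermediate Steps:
R(m) = -80/m (R(m) = 8*(-10/m) = -80/m)
s(U) = 4*U**2 (s(U) = (2*U)**2 = 4*U**2)
X = -7/256 (X = -1/(3*(-80/21 + 4*(-2)**2)) = -1/(3*(-80*1/21 + 4*4)) = -1/(3*(-80/21 + 16)) = -1/(3*256/21) = -1/3*21/256 = -7/256 ≈ -0.027344)
S(9) - X = (1 + 9)**2 - 1*(-7/256) = 10**2 + 7/256 = 100 + 7/256 = 25607/256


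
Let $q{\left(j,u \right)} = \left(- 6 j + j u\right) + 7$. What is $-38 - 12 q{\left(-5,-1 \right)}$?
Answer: $-542$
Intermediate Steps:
$q{\left(j,u \right)} = 7 - 6 j + j u$
$-38 - 12 q{\left(-5,-1 \right)} = -38 - 12 \left(7 - -30 - -5\right) = -38 - 12 \left(7 + 30 + 5\right) = -38 - 504 = -542$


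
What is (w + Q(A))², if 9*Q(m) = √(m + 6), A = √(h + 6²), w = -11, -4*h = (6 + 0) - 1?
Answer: (198 - √2*√(12 + √139))²/324 ≈ 112.72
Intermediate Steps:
h = -5/4 (h = -((6 + 0) - 1)/4 = -(6 - 1)/4 = -¼*5 = -5/4 ≈ -1.2500)
A = √139/2 (A = √(-5/4 + 6²) = √(-5/4 + 36) = √(139/4) = √139/2 ≈ 5.8949)
Q(m) = √(6 + m)/9 (Q(m) = √(m + 6)/9 = √(6 + m)/9)
(w + Q(A))² = (-11 + √(6 + √139/2)/9)²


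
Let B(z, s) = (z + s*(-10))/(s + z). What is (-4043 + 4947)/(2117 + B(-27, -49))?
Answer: 68704/160429 ≈ 0.42825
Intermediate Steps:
B(z, s) = (z - 10*s)/(s + z)
(-4043 + 4947)/(2117 + B(-27, -49)) = (-4043 + 4947)/(2117 + (-27 - 10*(-49))/(-49 - 27)) = 904/(2117 + (-27 + 490)/(-76)) = 904/(2117 - 1/76*463) = 904/(2117 - 463/76) = 904/(160429/76) = 904*(76/160429) = 68704/160429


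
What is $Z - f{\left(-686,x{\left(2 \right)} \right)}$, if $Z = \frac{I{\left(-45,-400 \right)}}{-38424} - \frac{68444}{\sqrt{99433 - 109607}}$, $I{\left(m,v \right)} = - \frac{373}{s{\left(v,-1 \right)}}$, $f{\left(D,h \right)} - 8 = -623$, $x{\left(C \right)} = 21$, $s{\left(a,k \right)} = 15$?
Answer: $\frac{354461773}{576360} + \frac{34222 i \sqrt{10174}}{5087} \approx 615.0 + 678.56 i$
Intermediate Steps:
$f{\left(D,h \right)} = -615$ ($f{\left(D,h \right)} = 8 - 623 = -615$)
$I{\left(m,v \right)} = - \frac{373}{15}$
$Z = \frac{373}{576360} + \frac{34222 i \sqrt{10174}}{5087}$ ($Z = - \frac{373}{15 \left(-38424\right)} - \frac{68444}{\sqrt{99433 - 109607}} = \left(- \frac{373}{15}\right) \left(- \frac{1}{38424}\right) - \frac{68444}{\sqrt{-10174}} = \frac{373}{576360} - \frac{68444}{i \sqrt{10174}} = \frac{373}{576360} - 68444 \left(- \frac{i \sqrt{10174}}{10174}\right) = \frac{373}{576360} + \frac{34222 i \sqrt{10174}}{5087} \approx 0.00064716 + 678.56 i$)
$Z - f{\left(-686,x{\left(2 \right)} \right)} = \left(\frac{373}{576360} + \frac{34222 i \sqrt{10174}}{5087}\right) - -615 = \left(\frac{373}{576360} + \frac{34222 i \sqrt{10174}}{5087}\right) + 615 = \frac{354461773}{576360} + \frac{34222 i \sqrt{10174}}{5087}$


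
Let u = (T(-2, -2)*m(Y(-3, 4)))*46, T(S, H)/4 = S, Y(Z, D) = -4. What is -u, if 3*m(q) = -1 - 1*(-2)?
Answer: 368/3 ≈ 122.67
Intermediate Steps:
T(S, H) = 4*S
m(q) = ⅓ (m(q) = (-1 - 1*(-2))/3 = (-1 + 2)/3 = (⅓)*1 = ⅓)
u = -368/3 (u = ((4*(-2))*(⅓))*46 = -8*⅓*46 = -8/3*46 = -368/3 ≈ -122.67)
-u = -1*(-368/3) = 368/3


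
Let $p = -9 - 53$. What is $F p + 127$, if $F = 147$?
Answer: $-8987$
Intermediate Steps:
$p = -62$
$F p + 127 = 147 \left(-62\right) + 127 = -9114 + 127 = -8987$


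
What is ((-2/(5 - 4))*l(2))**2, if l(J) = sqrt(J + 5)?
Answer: 28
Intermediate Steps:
l(J) = sqrt(5 + J)
((-2/(5 - 4))*l(2))**2 = ((-2/(5 - 4))*sqrt(5 + 2))**2 = ((-2/1)*sqrt(7))**2 = ((1*(-2))*sqrt(7))**2 = (-2*sqrt(7))**2 = 28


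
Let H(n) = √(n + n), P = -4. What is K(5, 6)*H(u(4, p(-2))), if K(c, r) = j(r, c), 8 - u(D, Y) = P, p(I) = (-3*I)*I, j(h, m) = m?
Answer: 10*√6 ≈ 24.495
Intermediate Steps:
p(I) = -3*I²
u(D, Y) = 12 (u(D, Y) = 8 - 1*(-4) = 8 + 4 = 12)
K(c, r) = c
H(n) = √2*√n (H(n) = √(2*n) = √2*√n)
K(5, 6)*H(u(4, p(-2))) = 5*(√2*√12) = 5*(√2*(2*√3)) = 5*(2*√6) = 10*√6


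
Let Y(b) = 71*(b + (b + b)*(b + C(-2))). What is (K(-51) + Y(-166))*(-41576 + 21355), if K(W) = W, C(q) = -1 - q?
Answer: -78407797003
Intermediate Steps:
Y(b) = 71*b + 142*b*(1 + b) (Y(b) = 71*(b + (b + b)*(b + (-1 - 1*(-2)))) = 71*(b + (2*b)*(b + (-1 + 2))) = 71*(b + (2*b)*(b + 1)) = 71*(b + (2*b)*(1 + b)) = 71*(b + 2*b*(1 + b)) = 71*b + 142*b*(1 + b))
(K(-51) + Y(-166))*(-41576 + 21355) = (-51 + 71*(-166)*(3 + 2*(-166)))*(-41576 + 21355) = (-51 + 71*(-166)*(3 - 332))*(-20221) = (-51 + 71*(-166)*(-329))*(-20221) = (-51 + 3877594)*(-20221) = 3877543*(-20221) = -78407797003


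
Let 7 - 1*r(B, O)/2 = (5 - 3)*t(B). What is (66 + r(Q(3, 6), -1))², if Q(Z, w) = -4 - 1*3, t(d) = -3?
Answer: 8464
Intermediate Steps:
Q(Z, w) = -7 (Q(Z, w) = -4 - 3 = -7)
r(B, O) = 26 (r(B, O) = 14 - 2*(5 - 3)*(-3) = 14 - 4*(-3) = 14 - 2*(-6) = 14 + 12 = 26)
(66 + r(Q(3, 6), -1))² = (66 + 26)² = 92² = 8464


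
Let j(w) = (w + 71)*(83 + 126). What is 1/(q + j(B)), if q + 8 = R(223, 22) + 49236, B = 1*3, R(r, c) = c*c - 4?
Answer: 1/65174 ≈ 1.5344e-5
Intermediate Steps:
R(r, c) = -4 + c² (R(r, c) = c² - 4 = -4 + c²)
B = 3
j(w) = 14839 + 209*w (j(w) = (71 + w)*209 = 14839 + 209*w)
q = 49708 (q = -8 + ((-4 + 22²) + 49236) = -8 + ((-4 + 484) + 49236) = -8 + (480 + 49236) = -8 + 49716 = 49708)
1/(q + j(B)) = 1/(49708 + (14839 + 209*3)) = 1/(49708 + (14839 + 627)) = 1/(49708 + 15466) = 1/65174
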